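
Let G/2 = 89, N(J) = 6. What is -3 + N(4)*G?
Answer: 1065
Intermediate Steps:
G = 178 (G = 2*89 = 178)
-3 + N(4)*G = -3 + 6*178 = -3 + 1068 = 1065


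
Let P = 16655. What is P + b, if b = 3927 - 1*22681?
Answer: -2099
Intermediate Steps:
b = -18754 (b = 3927 - 22681 = -18754)
P + b = 16655 - 18754 = -2099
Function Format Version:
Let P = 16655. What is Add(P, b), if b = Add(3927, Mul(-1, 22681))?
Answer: -2099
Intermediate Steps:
b = -18754 (b = Add(3927, -22681) = -18754)
Add(P, b) = Add(16655, -18754) = -2099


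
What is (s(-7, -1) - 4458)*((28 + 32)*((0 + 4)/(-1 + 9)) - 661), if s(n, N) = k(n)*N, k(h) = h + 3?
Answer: 2810474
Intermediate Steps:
k(h) = 3 + h
s(n, N) = N*(3 + n) (s(n, N) = (3 + n)*N = N*(3 + n))
(s(-7, -1) - 4458)*((28 + 32)*((0 + 4)/(-1 + 9)) - 661) = (-(3 - 7) - 4458)*((28 + 32)*((0 + 4)/(-1 + 9)) - 661) = (-1*(-4) - 4458)*(60*(4/8) - 661) = (4 - 4458)*(60*(4*(1/8)) - 661) = -4454*(60*(1/2) - 661) = -4454*(30 - 661) = -4454*(-631) = 2810474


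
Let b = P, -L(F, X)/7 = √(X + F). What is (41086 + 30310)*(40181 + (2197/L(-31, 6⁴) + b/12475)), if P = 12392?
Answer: 35788699122332/12475 - 156857012*√1265/8855 ≈ 2.8682e+9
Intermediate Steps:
L(F, X) = -7*√(F + X) (L(F, X) = -7*√(X + F) = -7*√(F + X))
b = 12392
(41086 + 30310)*(40181 + (2197/L(-31, 6⁴) + b/12475)) = (41086 + 30310)*(40181 + (2197/((-7*√(-31 + 6⁴))) + 12392/12475)) = 71396*(40181 + (2197/((-7*√(-31 + 1296))) + 12392*(1/12475))) = 71396*(40181 + (2197/((-7*√1265)) + 12392/12475)) = 71396*(40181 + (2197*(-√1265/8855) + 12392/12475)) = 71396*(40181 + (-2197*√1265/8855 + 12392/12475)) = 71396*(40181 + (12392/12475 - 2197*√1265/8855)) = 71396*(501270367/12475 - 2197*√1265/8855) = 35788699122332/12475 - 156857012*√1265/8855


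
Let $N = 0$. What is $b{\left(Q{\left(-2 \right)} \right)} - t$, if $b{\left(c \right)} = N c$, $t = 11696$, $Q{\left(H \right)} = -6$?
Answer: $-11696$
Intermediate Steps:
$b{\left(c \right)} = 0$ ($b{\left(c \right)} = 0 c = 0$)
$b{\left(Q{\left(-2 \right)} \right)} - t = 0 - 11696 = -11696$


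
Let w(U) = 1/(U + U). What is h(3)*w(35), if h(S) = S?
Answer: 3/70 ≈ 0.042857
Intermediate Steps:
w(U) = 1/(2*U)
h(3)*w(35) = 3*((½)/35) = 3*((½)*(1/35)) = 3*(1/70) = 3/70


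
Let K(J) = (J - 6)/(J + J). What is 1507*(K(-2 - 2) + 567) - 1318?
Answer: 3420139/4 ≈ 8.5504e+5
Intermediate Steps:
K(J) = (-6 + J)/(2*J) (K(J) = (-6 + J)/((2*J)) = (-6 + J)*(1/(2*J)) = (-6 + J)/(2*J))
1507*(K(-2 - 2) + 567) - 1318 = 1507*((-6 + (-2 - 2))/(2*(-2 - 2)) + 567) - 1318 = 1507*((½)*(-6 - 4)/(-4) + 567) - 1318 = 1507*((½)*(-¼)*(-10) + 567) - 1318 = 1507*(5/4 + 567) - 1318 = 1507*(2273/4) - 1318 = 3425411/4 - 1318 = 3420139/4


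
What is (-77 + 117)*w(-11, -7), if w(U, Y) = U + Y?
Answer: -720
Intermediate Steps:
(-77 + 117)*w(-11, -7) = (-77 + 117)*(-11 - 7) = 40*(-18) = -720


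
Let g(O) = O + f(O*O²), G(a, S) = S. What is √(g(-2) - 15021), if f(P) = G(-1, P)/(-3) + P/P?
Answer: I*√135174/3 ≈ 122.55*I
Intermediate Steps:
f(P) = 1 - P/3 (f(P) = P/(-3) + P/P = P*(-⅓) + 1 = -P/3 + 1 = 1 - P/3)
g(O) = 1 + O - O³/3 (g(O) = O + (1 - O*O²/3) = O + (1 - O³/3) = 1 + O - O³/3)
√(g(-2) - 15021) = √((1 - 2 - ⅓*(-2)³) - 15021) = √((1 - 2 - ⅓*(-8)) - 15021) = √((1 - 2 + 8/3) - 15021) = √(5/3 - 15021) = √(-45058/3) = I*√135174/3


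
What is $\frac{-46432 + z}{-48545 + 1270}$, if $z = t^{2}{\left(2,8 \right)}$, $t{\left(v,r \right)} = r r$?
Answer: $\frac{42336}{47275} \approx 0.89553$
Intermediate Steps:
$t{\left(v,r \right)} = r^{2}$
$z = 4096$ ($z = \left(8^{2}\right)^{2} = 64^{2} = 4096$)
$\frac{-46432 + z}{-48545 + 1270} = \frac{-46432 + 4096}{-48545 + 1270} = - \frac{42336}{-47275} = \left(-42336\right) \left(- \frac{1}{47275}\right) = \frac{42336}{47275}$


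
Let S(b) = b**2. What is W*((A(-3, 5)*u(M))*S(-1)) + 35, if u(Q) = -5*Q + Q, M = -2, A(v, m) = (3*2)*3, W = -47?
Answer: -6733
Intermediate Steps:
A(v, m) = 18 (A(v, m) = 6*3 = 18)
u(Q) = -4*Q
W*((A(-3, 5)*u(M))*S(-1)) + 35 = -47*18*(-4*(-2))*(-1)**2 + 35 = -47*18*8 + 35 = -6768 + 35 = -6733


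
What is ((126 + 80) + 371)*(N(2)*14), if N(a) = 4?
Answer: 32312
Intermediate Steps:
((126 + 80) + 371)*(N(2)*14) = ((126 + 80) + 371)*(4*14) = (206 + 371)*56 = 577*56 = 32312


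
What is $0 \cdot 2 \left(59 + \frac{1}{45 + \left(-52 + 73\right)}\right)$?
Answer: $0$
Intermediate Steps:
$0 \cdot 2 \left(59 + \frac{1}{45 + \left(-52 + 73\right)}\right) = 0 \left(59 + \frac{1}{45 + 21}\right) = 0 \left(59 + \frac{1}{66}\right) = 0 \cdot \frac{3895}{66} = 0$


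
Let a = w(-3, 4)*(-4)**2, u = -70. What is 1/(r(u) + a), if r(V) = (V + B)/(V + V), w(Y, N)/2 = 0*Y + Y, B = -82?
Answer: -35/3322 ≈ -0.010536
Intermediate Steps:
w(Y, N) = 2*Y (w(Y, N) = 2*(0*Y + Y) = 2*(0 + Y) = 2*Y)
r(V) = (-82 + V)/(2*V) (r(V) = (V - 82)/(V + V) = (-82 + V)/((2*V)) = (-82 + V)*(1/(2*V)) = (-82 + V)/(2*V))
a = -96 (a = (2*(-3))*(-4)**2 = -6*16 = -96)
1/(r(u) + a) = 1/((1/2)*(-82 - 70)/(-70) - 96) = 1/((1/2)*(-1/70)*(-152) - 96) = 1/(38/35 - 96) = 1/(-3322/35) = -35/3322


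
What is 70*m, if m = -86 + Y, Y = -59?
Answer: -10150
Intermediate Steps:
m = -145 (m = -86 - 59 = -145)
70*m = 70*(-145) = -10150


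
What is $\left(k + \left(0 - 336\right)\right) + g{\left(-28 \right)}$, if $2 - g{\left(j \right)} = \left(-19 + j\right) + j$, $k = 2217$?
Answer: $1958$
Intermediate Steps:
$g{\left(j \right)} = 21 - 2 j$ ($g{\left(j \right)} = 2 - \left(\left(-19 + j\right) + j\right) = 2 - \left(-19 + 2 j\right) = 21 - 2 j$)
$\left(k + \left(0 - 336\right)\right) + g{\left(-28 \right)} = \left(2217 + \left(0 - 336\right)\right) + \left(21 - -56\right) = \left(2217 + \left(0 - 336\right)\right) + \left(21 + 56\right) = \left(2217 - 336\right) + 77 = 1881 + 77 = 1958$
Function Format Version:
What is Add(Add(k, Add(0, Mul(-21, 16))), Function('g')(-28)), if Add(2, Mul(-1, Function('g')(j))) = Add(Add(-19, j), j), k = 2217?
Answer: 1958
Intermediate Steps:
Function('g')(j) = Add(21, Mul(-2, j)) (Function('g')(j) = Add(2, Mul(-1, Add(Add(-19, j), j))) = Add(2, Mul(-1, Add(-19, Mul(2, j)))) = Add(2, Add(19, Mul(-2, j))) = Add(21, Mul(-2, j)))
Add(Add(k, Add(0, Mul(-21, 16))), Function('g')(-28)) = Add(Add(2217, Add(0, Mul(-21, 16))), Add(21, Mul(-2, -28))) = Add(Add(2217, Add(0, -336)), Add(21, 56)) = Add(Add(2217, -336), 77) = Add(1881, 77) = 1958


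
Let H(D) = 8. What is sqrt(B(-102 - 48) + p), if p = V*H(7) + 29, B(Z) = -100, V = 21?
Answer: sqrt(97) ≈ 9.8489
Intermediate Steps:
p = 197 (p = 21*8 + 29 = 168 + 29 = 197)
sqrt(B(-102 - 48) + p) = sqrt(-100 + 197) = sqrt(97)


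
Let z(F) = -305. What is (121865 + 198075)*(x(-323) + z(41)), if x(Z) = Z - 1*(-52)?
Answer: -184285440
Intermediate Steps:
x(Z) = 52 + Z (x(Z) = Z + 52 = 52 + Z)
(121865 + 198075)*(x(-323) + z(41)) = (121865 + 198075)*((52 - 323) - 305) = 319940*(-271 - 305) = 319940*(-576) = -184285440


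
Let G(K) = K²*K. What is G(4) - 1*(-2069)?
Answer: 2133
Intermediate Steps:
G(K) = K³
G(4) - 1*(-2069) = 4³ - 1*(-2069) = 64 + 2069 = 2133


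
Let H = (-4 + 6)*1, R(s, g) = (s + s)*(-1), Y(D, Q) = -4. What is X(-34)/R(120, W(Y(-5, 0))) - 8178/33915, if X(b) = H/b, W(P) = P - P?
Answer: -26143/108528 ≈ -0.24089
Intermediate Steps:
W(P) = 0
R(s, g) = -2*s (R(s, g) = (2*s)*(-1) = -2*s)
H = 2 (H = 2*1 = 2)
X(b) = 2/b
X(-34)/R(120, W(Y(-5, 0))) - 8178/33915 = (2/(-34))/((-2*120)) - 8178/33915 = (2*(-1/34))/(-240) - 8178*1/33915 = -1/17*(-1/240) - 2726/11305 = 1/4080 - 2726/11305 = -26143/108528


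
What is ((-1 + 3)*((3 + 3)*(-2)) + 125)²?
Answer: 10201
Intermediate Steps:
((-1 + 3)*((3 + 3)*(-2)) + 125)² = (2*(6*(-2)) + 125)² = (2*(-12) + 125)² = (-24 + 125)² = 101² = 10201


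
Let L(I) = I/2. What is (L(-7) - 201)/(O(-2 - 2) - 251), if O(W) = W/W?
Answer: 409/500 ≈ 0.81800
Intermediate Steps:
O(W) = 1
L(I) = I/2 (L(I) = I*(½) = I/2)
(L(-7) - 201)/(O(-2 - 2) - 251) = ((½)*(-7) - 201)/(1 - 251) = (-7/2 - 201)/(-250) = -409/2*(-1/250) = 409/500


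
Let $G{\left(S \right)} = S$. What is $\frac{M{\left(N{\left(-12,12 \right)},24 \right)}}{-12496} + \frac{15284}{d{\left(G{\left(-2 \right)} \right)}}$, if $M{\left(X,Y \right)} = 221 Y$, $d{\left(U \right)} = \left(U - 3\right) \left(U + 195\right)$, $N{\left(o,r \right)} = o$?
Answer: $- \frac{24513403}{1507330} \approx -16.263$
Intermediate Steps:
$d{\left(U \right)} = \left(-3 + U\right) \left(195 + U\right)$
$\frac{M{\left(N{\left(-12,12 \right)},24 \right)}}{-12496} + \frac{15284}{d{\left(G{\left(-2 \right)} \right)}} = \frac{221 \cdot 24}{-12496} + \frac{15284}{-585 + \left(-2\right)^{2} + 192 \left(-2\right)} = 5304 \left(- \frac{1}{12496}\right) + \frac{15284}{-585 + 4 - 384} = - \frac{663}{1562} + \frac{15284}{-965} = - \frac{663}{1562} + 15284 \left(- \frac{1}{965}\right) = - \frac{663}{1562} - \frac{15284}{965} = - \frac{24513403}{1507330}$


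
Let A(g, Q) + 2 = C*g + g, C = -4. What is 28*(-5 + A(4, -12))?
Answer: -532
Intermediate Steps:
A(g, Q) = -2 - 3*g (A(g, Q) = -2 + (-4*g + g) = -2 - 3*g)
28*(-5 + A(4, -12)) = 28*(-5 + (-2 - 3*4)) = 28*(-5 + (-2 - 12)) = 28*(-5 - 14) = 28*(-19) = -532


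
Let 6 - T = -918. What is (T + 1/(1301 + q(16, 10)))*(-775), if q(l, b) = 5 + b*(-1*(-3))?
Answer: -956710375/1336 ≈ -7.1610e+5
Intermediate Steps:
T = 924 (T = 6 - 1*(-918) = 6 + 918 = 924)
q(l, b) = 5 + 3*b (q(l, b) = 5 + b*3 = 5 + 3*b)
(T + 1/(1301 + q(16, 10)))*(-775) = (924 + 1/(1301 + (5 + 3*10)))*(-775) = (924 + 1/(1301 + (5 + 30)))*(-775) = (924 + 1/(1301 + 35))*(-775) = (924 + 1/1336)*(-775) = (1234465/1336)*(-775) = -956710375/1336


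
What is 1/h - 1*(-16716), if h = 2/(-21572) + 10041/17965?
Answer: 1810273477366/108284261 ≈ 16718.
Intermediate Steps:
h = 108284261/193770490 (h = 2*(-1/21572) + 10041*(1/17965) = -1/10786 + 10041/17965 = 108284261/193770490 ≈ 0.55883)
1/h - 1*(-16716) = 1/(108284261/193770490) - 1*(-16716) = 193770490/108284261 + 16716 = 1810273477366/108284261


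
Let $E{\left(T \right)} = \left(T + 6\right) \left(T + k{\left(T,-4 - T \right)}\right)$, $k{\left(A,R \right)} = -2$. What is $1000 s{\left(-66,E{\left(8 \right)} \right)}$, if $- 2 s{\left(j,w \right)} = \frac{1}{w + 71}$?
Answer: $- \frac{100}{31} \approx -3.2258$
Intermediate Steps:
$E{\left(T \right)} = \left(-2 + T\right) \left(6 + T\right)$ ($E{\left(T \right)} = \left(T + 6\right) \left(T - 2\right) = \left(6 + T\right) \left(-2 + T\right) = \left(-2 + T\right) \left(6 + T\right)$)
$s{\left(j,w \right)} = - \frac{1}{2 \left(71 + w\right)}$ ($s{\left(j,w \right)} = - \frac{1}{2 \left(w + 71\right)} = - \frac{1}{2 \left(71 + w\right)}$)
$1000 s{\left(-66,E{\left(8 \right)} \right)} = 1000 \left(- \frac{1}{142 + 2 \left(-12 + 8^{2} + 4 \cdot 8\right)}\right) = 1000 \left(- \frac{1}{142 + 2 \left(-12 + 64 + 32\right)}\right) = 1000 \left(- \frac{1}{142 + 2 \cdot 84}\right) = 1000 \left(- \frac{1}{142 + 168}\right) = 1000 \left(- \frac{1}{310}\right) = - \frac{100}{31}$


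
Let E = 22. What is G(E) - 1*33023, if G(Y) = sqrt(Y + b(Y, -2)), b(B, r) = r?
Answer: -33023 + 2*sqrt(5) ≈ -33019.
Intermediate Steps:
G(Y) = sqrt(-2 + Y) (G(Y) = sqrt(Y - 2) = sqrt(-2 + Y))
G(E) - 1*33023 = sqrt(-2 + 22) - 1*33023 = sqrt(20) - 33023 = 2*sqrt(5) - 33023 = -33023 + 2*sqrt(5)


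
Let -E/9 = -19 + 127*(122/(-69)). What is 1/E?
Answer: 23/50415 ≈ 0.00045621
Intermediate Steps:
E = 50415/23 (E = -9*(-19 + 127*(122/(-69))) = -9*(-19 + 127*(122*(-1/69))) = -9*(-19 + 127*(-122/69)) = -9*(-19 - 15494/69) = -9*(-16805/69) = 50415/23 ≈ 2192.0)
1/E = 1/(50415/23) = 23/50415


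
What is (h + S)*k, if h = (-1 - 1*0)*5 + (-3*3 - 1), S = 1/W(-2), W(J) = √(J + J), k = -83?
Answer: 1245 + 83*I/2 ≈ 1245.0 + 41.5*I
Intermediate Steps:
W(J) = √2*√J (W(J) = √(2*J) = √2*√J)
S = -I/2 (S = 1/(√2*√(-2)) = 1/(√2*(I*√2)) = 1/(2*I) = 1*(-I/2) = -I/2 ≈ -0.5*I)
h = -15 (h = (-1 + 0)*5 + (-9 - 1) = -1*5 - 10 = -5 - 10 = -15)
(h + S)*k = (-15 - I/2)*(-83) = 1245 + 83*I/2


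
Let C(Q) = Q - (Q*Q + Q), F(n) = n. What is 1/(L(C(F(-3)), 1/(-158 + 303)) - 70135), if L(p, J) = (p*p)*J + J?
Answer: -145/10169493 ≈ -1.4258e-5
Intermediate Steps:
C(Q) = -Q**2 (C(Q) = Q - (Q**2 + Q) = Q - (Q + Q**2) = Q + (-Q - Q**2) = -Q**2)
L(p, J) = J + J*p**2 (L(p, J) = p**2*J + J = J*p**2 + J = J + J*p**2)
1/(L(C(F(-3)), 1/(-158 + 303)) - 70135) = 1/((1 + (-1*(-3)**2)**2)/(-158 + 303) - 70135) = 1/((1 + (-1*9)**2)/145 - 70135) = 1/((1 + (-9)**2)/145 - 70135) = 1/((1 + 81)/145 - 70135) = 1/((1/145)*82 - 70135) = 1/(82/145 - 70135) = 1/(-10169493/145) = -145/10169493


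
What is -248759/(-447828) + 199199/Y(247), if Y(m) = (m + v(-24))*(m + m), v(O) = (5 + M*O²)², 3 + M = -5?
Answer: 50073079288799/90140894179296 ≈ 0.55550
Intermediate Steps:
M = -8 (M = -3 - 5 = -8)
v(O) = (5 - 8*O²)²
Y(m) = 2*m*(21187609 + m) (Y(m) = (m + (-5 + 8*(-24)²)²)*(m + m) = (m + (-5 + 8*576)²)*(2*m) = (m + (-5 + 4608)²)*(2*m) = (m + 4603²)*(2*m) = (m + 21187609)*(2*m) = (21187609 + m)*(2*m) = 2*m*(21187609 + m))
-248759/(-447828) + 199199/Y(247) = -248759/(-447828) + 199199/((2*247*(21187609 + 247))) = -248759*(-1/447828) + 199199/((2*247*21187856)) = 248759/447828 + 199199/10466800864 = 248759/447828 + 199199*(1/10466800864) = 248759/447828 + 15323/805138528 = 50073079288799/90140894179296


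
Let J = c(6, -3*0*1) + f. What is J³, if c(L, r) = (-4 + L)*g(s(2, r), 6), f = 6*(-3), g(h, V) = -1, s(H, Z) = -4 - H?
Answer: -8000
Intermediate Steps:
f = -18
c(L, r) = 4 - L (c(L, r) = (-4 + L)*(-1) = 4 - L)
J = -20 (J = (4 - 1*6) - 18 = (4 - 6) - 18 = -2 - 18 = -20)
J³ = (-20)³ = -8000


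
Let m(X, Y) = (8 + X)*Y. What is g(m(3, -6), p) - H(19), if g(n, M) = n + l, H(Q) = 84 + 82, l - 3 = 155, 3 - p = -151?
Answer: -74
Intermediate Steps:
p = 154 (p = 3 - 1*(-151) = 3 + 151 = 154)
l = 158 (l = 3 + 155 = 158)
m(X, Y) = Y*(8 + X)
H(Q) = 166
g(n, M) = 158 + n (g(n, M) = n + 158 = 158 + n)
g(m(3, -6), p) - H(19) = (158 - 6*(8 + 3)) - 1*166 = (158 - 6*11) - 166 = (158 - 66) - 166 = 92 - 166 = -74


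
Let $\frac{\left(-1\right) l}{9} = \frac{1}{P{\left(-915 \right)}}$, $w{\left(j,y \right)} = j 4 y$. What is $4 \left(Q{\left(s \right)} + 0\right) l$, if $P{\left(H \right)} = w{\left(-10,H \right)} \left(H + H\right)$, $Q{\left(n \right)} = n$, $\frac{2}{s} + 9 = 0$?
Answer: $- \frac{1}{8372250} \approx -1.1944 \cdot 10^{-7}$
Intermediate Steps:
$s = - \frac{2}{9}$ ($s = \frac{2}{-9 + 0} = \frac{2}{-9} = 2 \left(- \frac{1}{9}\right) = - \frac{2}{9} \approx -0.22222$)
$w{\left(j,y \right)} = 4 j y$
$P{\left(H \right)} = - 80 H^{2}$ ($P{\left(H \right)} = 4 \left(-10\right) H \left(H + H\right) = - 40 H 2 H = - 80 H^{2}$)
$l = \frac{1}{7442000}$ ($l = - \frac{9}{\left(-80\right) \left(-915\right)^{2}} = - \frac{9}{\left(-80\right) 837225} = - \frac{9}{-66978000} = \left(-9\right) \left(- \frac{1}{66978000}\right) = \frac{1}{7442000} \approx 1.3437 \cdot 10^{-7}$)
$4 \left(Q{\left(s \right)} + 0\right) l = 4 \left(- \frac{2}{9} + 0\right) \frac{1}{7442000} = 4 \left(- \frac{2}{9}\right) \frac{1}{7442000} = \left(- \frac{8}{9}\right) \frac{1}{7442000} = - \frac{1}{8372250}$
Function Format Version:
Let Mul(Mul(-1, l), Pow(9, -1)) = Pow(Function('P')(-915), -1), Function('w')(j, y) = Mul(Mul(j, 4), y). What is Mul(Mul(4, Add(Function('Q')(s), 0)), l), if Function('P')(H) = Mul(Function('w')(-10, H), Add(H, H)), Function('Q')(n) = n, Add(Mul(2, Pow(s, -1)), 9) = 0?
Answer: Rational(-1, 8372250) ≈ -1.1944e-7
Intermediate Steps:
s = Rational(-2, 9) (s = Mul(2, Pow(Add(-9, 0), -1)) = Mul(2, Pow(-9, -1)) = Mul(2, Rational(-1, 9)) = Rational(-2, 9) ≈ -0.22222)
Function('w')(j, y) = Mul(4, j, y) (Function('w')(j, y) = Mul(Mul(4, j), y) = Mul(4, j, y))
Function('P')(H) = Mul(-80, Pow(H, 2)) (Function('P')(H) = Mul(Mul(4, -10, H), Add(H, H)) = Mul(Mul(-40, H), Mul(2, H)) = Mul(-80, Pow(H, 2)))
l = Rational(1, 7442000) (l = Mul(-9, Pow(Mul(-80, Pow(-915, 2)), -1)) = Mul(-9, Pow(Mul(-80, 837225), -1)) = Mul(-9, Pow(-66978000, -1)) = Mul(-9, Rational(-1, 66978000)) = Rational(1, 7442000) ≈ 1.3437e-7)
Mul(Mul(4, Add(Function('Q')(s), 0)), l) = Mul(Mul(4, Add(Rational(-2, 9), 0)), Rational(1, 7442000)) = Mul(Mul(4, Rational(-2, 9)), Rational(1, 7442000)) = Mul(Rational(-8, 9), Rational(1, 7442000)) = Rational(-1, 8372250)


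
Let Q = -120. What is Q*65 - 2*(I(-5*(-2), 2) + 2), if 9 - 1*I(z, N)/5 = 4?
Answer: -7854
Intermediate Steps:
I(z, N) = 25 (I(z, N) = 45 - 5*4 = 45 - 20 = 25)
Q*65 - 2*(I(-5*(-2), 2) + 2) = -120*65 - 2*(25 + 2) = -7800 - 2*27 = -7800 - 54 = -7854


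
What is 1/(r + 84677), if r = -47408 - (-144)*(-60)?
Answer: 1/28629 ≈ 3.4930e-5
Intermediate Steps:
r = -56048 (r = -47408 - 1*8640 = -47408 - 8640 = -56048)
1/(r + 84677) = 1/(-56048 + 84677) = 1/28629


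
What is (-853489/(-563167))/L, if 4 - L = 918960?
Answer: -853489/517525693652 ≈ -1.6492e-6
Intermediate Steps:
L = -918956 (L = 4 - 1*918960 = 4 - 918960 = -918956)
(-853489/(-563167))/L = -853489/(-563167)/(-918956) = -853489*(-1/563167)*(-1/918956) = (853489/563167)*(-1/918956) = -853489/517525693652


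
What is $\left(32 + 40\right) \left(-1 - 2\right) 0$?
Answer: $0$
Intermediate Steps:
$\left(32 + 40\right) \left(-1 - 2\right) 0 = 72 \left(\left(-3\right) 0\right) = 72 \cdot 0 = 0$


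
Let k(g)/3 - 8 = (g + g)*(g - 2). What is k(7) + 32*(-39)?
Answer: -1014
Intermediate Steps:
k(g) = 24 + 6*g*(-2 + g) (k(g) = 24 + 3*((g + g)*(g - 2)) = 24 + 3*((2*g)*(-2 + g)) = 24 + 3*(2*g*(-2 + g)) = 24 + 6*g*(-2 + g))
k(7) + 32*(-39) = (24 - 12*7 + 6*7²) + 32*(-39) = (24 - 84 + 6*49) - 1248 = (24 - 84 + 294) - 1248 = 234 - 1248 = -1014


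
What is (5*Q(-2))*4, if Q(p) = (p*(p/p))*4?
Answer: -160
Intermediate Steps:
Q(p) = 4*p (Q(p) = (p*1)*4 = p*4 = 4*p)
(5*Q(-2))*4 = (5*(4*(-2)))*4 = (5*(-8))*4 = -40*4 = -160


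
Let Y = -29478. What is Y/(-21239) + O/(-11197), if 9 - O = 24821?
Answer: 857047234/237813083 ≈ 3.6039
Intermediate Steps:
O = -24812 (O = 9 - 1*24821 = 9 - 24821 = -24812)
Y/(-21239) + O/(-11197) = -29478/(-21239) - 24812/(-11197) = -29478*(-1/21239) - 24812*(-1/11197) = 29478/21239 + 24812/11197 = 857047234/237813083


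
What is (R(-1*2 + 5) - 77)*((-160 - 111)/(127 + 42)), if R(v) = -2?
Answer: 21409/169 ≈ 126.68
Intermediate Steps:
(R(-1*2 + 5) - 77)*((-160 - 111)/(127 + 42)) = (-2 - 77)*((-160 - 111)/(127 + 42)) = -(-21409)/169 = -79*(-271/169) = 21409/169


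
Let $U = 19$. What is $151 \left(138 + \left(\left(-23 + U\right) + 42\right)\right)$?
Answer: $26576$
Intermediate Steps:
$151 \left(138 + \left(\left(-23 + U\right) + 42\right)\right) = 151 \left(138 + \left(\left(-23 + 19\right) + 42\right)\right) = 151 \left(138 + \left(-4 + 42\right)\right) = 151 \left(138 + 38\right) = 151 \cdot 176 = 26576$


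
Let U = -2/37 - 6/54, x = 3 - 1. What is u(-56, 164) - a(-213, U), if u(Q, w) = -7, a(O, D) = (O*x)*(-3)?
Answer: -1285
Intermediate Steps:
x = 2
U = -55/333 (U = -2*1/37 - 6*1/54 = -2/37 - ⅑ = -55/333 ≈ -0.16517)
a(O, D) = -6*O (a(O, D) = (O*2)*(-3) = (2*O)*(-3) = -6*O)
u(-56, 164) - a(-213, U) = -7 - (-6)*(-213) = -7 - 1*1278 = -7 - 1278 = -1285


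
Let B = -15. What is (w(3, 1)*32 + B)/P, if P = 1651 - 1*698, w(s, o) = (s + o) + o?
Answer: 145/953 ≈ 0.15215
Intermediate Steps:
w(s, o) = s + 2*o (w(s, o) = (o + s) + o = s + 2*o)
P = 953 (P = 1651 - 698 = 953)
(w(3, 1)*32 + B)/P = ((3 + 2*1)*32 - 15)/953 = ((3 + 2)*32 - 15)*(1/953) = (5*32 - 15)*(1/953) = (160 - 15)*(1/953) = 145*(1/953) = 145/953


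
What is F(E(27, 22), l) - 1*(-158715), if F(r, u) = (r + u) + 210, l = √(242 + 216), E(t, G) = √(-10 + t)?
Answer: 158925 + √17 + √458 ≈ 1.5895e+5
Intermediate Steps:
l = √458 ≈ 21.401
F(r, u) = 210 + r + u
F(E(27, 22), l) - 1*(-158715) = (210 + √(-10 + 27) + √458) - 1*(-158715) = (210 + √17 + √458) + 158715 = 158925 + √17 + √458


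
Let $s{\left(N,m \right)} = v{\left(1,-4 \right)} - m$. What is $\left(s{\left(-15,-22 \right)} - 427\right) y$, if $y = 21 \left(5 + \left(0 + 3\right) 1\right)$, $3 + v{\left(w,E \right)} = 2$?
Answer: $-68208$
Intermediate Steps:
$v{\left(w,E \right)} = -1$ ($v{\left(w,E \right)} = -3 + 2 = -1$)
$y = 168$ ($y = 21 \left(5 + 3 \cdot 1\right) = 21 \left(5 + 3\right) = 21 \cdot 8 = 168$)
$s{\left(N,m \right)} = -1 - m$
$\left(s{\left(-15,-22 \right)} - 427\right) y = \left(\left(-1 - -22\right) - 427\right) 168 = \left(\left(-1 + 22\right) - 427\right) 168 = \left(21 - 427\right) 168 = \left(-406\right) 168 = -68208$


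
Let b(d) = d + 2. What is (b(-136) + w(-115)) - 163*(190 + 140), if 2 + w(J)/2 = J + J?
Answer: -54388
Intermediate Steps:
b(d) = 2 + d
w(J) = -4 + 4*J (w(J) = -4 + 2*(J + J) = -4 + 2*(2*J) = -4 + 4*J)
(b(-136) + w(-115)) - 163*(190 + 140) = ((2 - 136) + (-4 + 4*(-115))) - 163*(190 + 140) = (-134 + (-4 - 460)) - 163*330 = (-134 - 464) - 53790 = -598 - 53790 = -54388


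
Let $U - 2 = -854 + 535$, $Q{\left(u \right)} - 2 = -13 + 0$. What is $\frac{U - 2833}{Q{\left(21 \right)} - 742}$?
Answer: $\frac{1050}{251} \approx 4.1833$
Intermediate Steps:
$Q{\left(u \right)} = -11$ ($Q{\left(u \right)} = 2 + \left(-13 + 0\right) = 2 - 13 = -11$)
$U = -317$ ($U = 2 + \left(-854 + 535\right) = 2 - 319 = -317$)
$\frac{U - 2833}{Q{\left(21 \right)} - 742} = \frac{-317 - 2833}{-11 - 742} = - \frac{3150}{-753} = \left(-3150\right) \left(- \frac{1}{753}\right) = \frac{1050}{251}$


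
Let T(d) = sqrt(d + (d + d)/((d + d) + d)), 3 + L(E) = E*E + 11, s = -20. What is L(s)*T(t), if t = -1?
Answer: 136*I*sqrt(3) ≈ 235.56*I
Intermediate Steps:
L(E) = 8 + E**2 (L(E) = -3 + (E*E + 11) = -3 + (E**2 + 11) = -3 + (11 + E**2) = 8 + E**2)
T(d) = sqrt(2/3 + d) (T(d) = sqrt(d + (2*d)/(2*d + d)) = sqrt(d + (2*d)/((3*d))) = sqrt(d + (2*d)*(1/(3*d))) = sqrt(d + 2/3) = sqrt(2/3 + d))
L(s)*T(t) = (8 + (-20)**2)*(sqrt(6 + 9*(-1))/3) = (8 + 400)*(sqrt(6 - 9)/3) = 408*(sqrt(-3)/3) = 408*((I*sqrt(3))/3) = 408*(I*sqrt(3)/3) = 136*I*sqrt(3)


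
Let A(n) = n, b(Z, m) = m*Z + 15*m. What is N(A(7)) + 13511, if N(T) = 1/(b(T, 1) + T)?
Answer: 391820/29 ≈ 13511.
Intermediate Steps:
b(Z, m) = 15*m + Z*m (b(Z, m) = Z*m + 15*m = 15*m + Z*m)
N(T) = 1/(15 + 2*T) (N(T) = 1/(1*(15 + T) + T) = 1/((15 + T) + T) = 1/(15 + 2*T))
N(A(7)) + 13511 = 1/(15 + 2*7) + 13511 = 1/(15 + 14) + 13511 = 1/29 + 13511 = 391820/29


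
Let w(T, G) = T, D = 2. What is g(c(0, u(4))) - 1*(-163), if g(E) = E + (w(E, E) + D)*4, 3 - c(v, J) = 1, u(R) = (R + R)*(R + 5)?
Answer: 181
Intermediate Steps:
u(R) = 2*R*(5 + R) (u(R) = (2*R)*(5 + R) = 2*R*(5 + R))
c(v, J) = 2 (c(v, J) = 3 - 1*1 = 3 - 1 = 2)
g(E) = 8 + 5*E (g(E) = E + (E + 2)*4 = E + (2 + E)*4 = E + (8 + 4*E) = 8 + 5*E)
g(c(0, u(4))) - 1*(-163) = (8 + 5*2) - 1*(-163) = (8 + 10) + 163 = 18 + 163 = 181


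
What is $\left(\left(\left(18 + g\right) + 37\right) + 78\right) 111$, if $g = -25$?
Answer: $11988$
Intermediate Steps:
$\left(\left(\left(18 + g\right) + 37\right) + 78\right) 111 = \left(\left(\left(18 - 25\right) + 37\right) + 78\right) 111 = \left(\left(-7 + 37\right) + 78\right) 111 = \left(30 + 78\right) 111 = 108 \cdot 111 = 11988$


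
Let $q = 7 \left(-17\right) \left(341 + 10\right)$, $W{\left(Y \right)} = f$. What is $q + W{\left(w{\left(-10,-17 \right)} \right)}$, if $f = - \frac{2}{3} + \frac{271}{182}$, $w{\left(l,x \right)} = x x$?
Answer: $- \frac{22805425}{546} \approx -41768.0$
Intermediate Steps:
$w{\left(l,x \right)} = x^{2}$
$f = \frac{449}{546}$ ($f = \left(-2\right) \frac{1}{3} + 271 \cdot \frac{1}{182} = - \frac{2}{3} + \frac{271}{182} = \frac{449}{546} \approx 0.82234$)
$W{\left(Y \right)} = \frac{449}{546}$
$q = -41769$ ($q = \left(-119\right) 351 = -41769$)
$q + W{\left(w{\left(-10,-17 \right)} \right)} = -41769 + \frac{449}{546} = - \frac{22805425}{546}$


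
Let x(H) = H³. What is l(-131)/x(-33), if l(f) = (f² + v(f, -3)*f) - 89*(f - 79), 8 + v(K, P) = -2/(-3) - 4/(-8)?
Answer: -220477/215622 ≈ -1.0225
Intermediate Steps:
v(K, P) = -41/6 (v(K, P) = -8 + (-2/(-3) - 4/(-8)) = -8 + (-2*(-⅓) - 4*(-⅛)) = -8 + (⅔ + ½) = -8 + 7/6 = -41/6)
l(f) = 7031 + f² - 575*f/6 (l(f) = (f² - 41*f/6) - 89*(f - 79) = (f² - 41*f/6) - 89*(-79 + f) = (f² - 41*f/6) + (7031 - 89*f) = 7031 + f² - 575*f/6)
l(-131)/x(-33) = (7031 + (-131)² - 575/6*(-131))/((-33)³) = (7031 + 17161 + 75325/6)/(-35937) = (220477/6)*(-1/35937) = -220477/215622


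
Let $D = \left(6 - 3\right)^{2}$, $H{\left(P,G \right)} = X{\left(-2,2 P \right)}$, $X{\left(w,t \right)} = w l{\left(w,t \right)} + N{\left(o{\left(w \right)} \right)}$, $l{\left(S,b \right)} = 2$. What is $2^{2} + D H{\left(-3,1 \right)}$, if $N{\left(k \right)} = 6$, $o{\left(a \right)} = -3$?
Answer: $22$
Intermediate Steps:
$X{\left(w,t \right)} = 6 + 2 w$ ($X{\left(w,t \right)} = w 2 + 6 = 2 w + 6 = 6 + 2 w$)
$H{\left(P,G \right)} = 2$ ($H{\left(P,G \right)} = 6 + 2 \left(-2\right) = 6 - 4 = 2$)
$D = 9$ ($D = 3^{2} = 9$)
$2^{2} + D H{\left(-3,1 \right)} = 2^{2} + 9 \cdot 2 = 4 + 18 = 22$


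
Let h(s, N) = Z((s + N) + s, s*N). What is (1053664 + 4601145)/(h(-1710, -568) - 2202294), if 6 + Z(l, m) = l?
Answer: -5654809/2206288 ≈ -2.5630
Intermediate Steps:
Z(l, m) = -6 + l
h(s, N) = -6 + N + 2*s (h(s, N) = -6 + ((s + N) + s) = -6 + ((N + s) + s) = -6 + (N + 2*s) = -6 + N + 2*s)
(1053664 + 4601145)/(h(-1710, -568) - 2202294) = (1053664 + 4601145)/((-6 - 568 + 2*(-1710)) - 2202294) = 5654809/((-6 - 568 - 3420) - 2202294) = 5654809/(-3994 - 2202294) = 5654809/(-2206288) = 5654809*(-1/2206288) = -5654809/2206288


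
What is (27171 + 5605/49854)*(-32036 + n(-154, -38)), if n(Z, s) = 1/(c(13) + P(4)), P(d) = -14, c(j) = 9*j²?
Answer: -9342452902198627/10732854 ≈ -8.7045e+8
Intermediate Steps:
n(Z, s) = 1/1507 (n(Z, s) = 1/(9*13² - 14) = 1/(9*169 - 14) = 1/(1521 - 14) = 1/1507)
(27171 + 5605/49854)*(-32036 + n(-154, -38)) = (27171 + 5605/49854)*(-32036 + 1/1507) = (27171 + 5605*(1/49854))*(-48278251/1507) = (27171 + 5605/49854)*(-48278251/1507) = (1354588639/49854)*(-48278251/1507) = -9342452902198627/10732854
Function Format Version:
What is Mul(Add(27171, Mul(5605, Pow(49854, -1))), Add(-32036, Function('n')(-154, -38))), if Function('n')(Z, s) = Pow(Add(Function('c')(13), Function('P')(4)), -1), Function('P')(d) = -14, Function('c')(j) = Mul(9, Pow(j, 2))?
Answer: Rational(-9342452902198627, 10732854) ≈ -8.7045e+8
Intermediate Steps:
Function('n')(Z, s) = Rational(1, 1507) (Function('n')(Z, s) = Pow(Add(Mul(9, Pow(13, 2)), -14), -1) = Pow(Add(Mul(9, 169), -14), -1) = Pow(Add(1521, -14), -1) = Pow(1507, -1) = Rational(1, 1507))
Mul(Add(27171, Mul(5605, Pow(49854, -1))), Add(-32036, Function('n')(-154, -38))) = Mul(Add(27171, Mul(5605, Pow(49854, -1))), Add(-32036, Rational(1, 1507))) = Mul(Add(27171, Mul(5605, Rational(1, 49854))), Rational(-48278251, 1507)) = Mul(Add(27171, Rational(5605, 49854)), Rational(-48278251, 1507)) = Mul(Rational(1354588639, 49854), Rational(-48278251, 1507)) = Rational(-9342452902198627, 10732854)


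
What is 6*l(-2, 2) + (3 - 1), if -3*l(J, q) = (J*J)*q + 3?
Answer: -20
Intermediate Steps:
l(J, q) = -1 - q*J²/3 (l(J, q) = -((J*J)*q + 3)/3 = -(J²*q + 3)/3 = -(q*J² + 3)/3 = -(3 + q*J²)/3 = -1 - q*J²/3)
6*l(-2, 2) + (3 - 1) = 6*(-1 - ⅓*2*(-2)²) + (3 - 1) = 6*(-1 - ⅓*2*4) + 2 = 6*(-1 - 8/3) + 2 = 6*(-11/3) + 2 = -22 + 2 = -20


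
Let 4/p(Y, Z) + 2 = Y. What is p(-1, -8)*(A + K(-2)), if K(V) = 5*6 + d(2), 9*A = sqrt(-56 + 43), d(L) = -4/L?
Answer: -112/3 - 4*I*sqrt(13)/27 ≈ -37.333 - 0.53416*I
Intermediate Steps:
p(Y, Z) = 4/(-2 + Y)
A = I*sqrt(13)/9 (A = sqrt(-56 + 43)/9 = sqrt(-13)/9 = (I*sqrt(13))/9 = I*sqrt(13)/9 ≈ 0.40062*I)
K(V) = 28 (K(V) = 5*6 - 4/2 = 30 - 4*1/2 = 30 - 2 = 28)
p(-1, -8)*(A + K(-2)) = (4/(-2 - 1))*(I*sqrt(13)/9 + 28) = (4/(-3))*(28 + I*sqrt(13)/9) = (4*(-1/3))*(28 + I*sqrt(13)/9) = -4*(28 + I*sqrt(13)/9)/3 = -112/3 - 4*I*sqrt(13)/27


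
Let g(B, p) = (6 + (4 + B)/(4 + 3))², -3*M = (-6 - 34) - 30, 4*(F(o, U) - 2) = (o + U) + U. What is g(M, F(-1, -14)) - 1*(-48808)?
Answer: 21567592/441 ≈ 48906.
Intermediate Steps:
F(o, U) = 2 + U/2 + o/4 (F(o, U) = 2 + ((o + U) + U)/4 = 2 + ((U + o) + U)/4 = 2 + (o + 2*U)/4 = 2 + (U/2 + o/4) = 2 + U/2 + o/4)
M = 70/3 (M = -((-6 - 34) - 30)/3 = -(-40 - 30)/3 = -⅓*(-70) = 70/3 ≈ 23.333)
g(B, p) = (46/7 + B/7)² (g(B, p) = (6 + (4 + B)/7)² = (6 + (4 + B)*(⅐))² = (6 + (4/7 + B/7))² = (46/7 + B/7)²)
g(M, F(-1, -14)) - 1*(-48808) = (46 + 70/3)²/49 - 1*(-48808) = (208/3)²/49 + 48808 = (1/49)*(43264/9) + 48808 = 43264/441 + 48808 = 21567592/441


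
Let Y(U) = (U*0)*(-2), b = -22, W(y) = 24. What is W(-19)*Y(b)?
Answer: 0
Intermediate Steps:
Y(U) = 0 (Y(U) = 0*(-2) = 0)
W(-19)*Y(b) = 24*0 = 0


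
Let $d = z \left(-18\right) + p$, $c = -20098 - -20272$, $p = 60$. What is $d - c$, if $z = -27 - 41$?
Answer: $1110$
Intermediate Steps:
$z = -68$ ($z = -27 - 41 = -68$)
$c = 174$ ($c = -20098 + 20272 = 174$)
$d = 1284$ ($d = \left(-68\right) \left(-18\right) + 60 = 1224 + 60 = 1284$)
$d - c = 1284 - 174 = 1110$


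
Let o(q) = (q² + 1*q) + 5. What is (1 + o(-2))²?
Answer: 64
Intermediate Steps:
o(q) = 5 + q + q² (o(q) = (q² + q) + 5 = (q + q²) + 5 = 5 + q + q²)
(1 + o(-2))² = (1 + (5 - 2 + (-2)²))² = (1 + (5 - 2 + 4))² = (1 + 7)² = 8² = 64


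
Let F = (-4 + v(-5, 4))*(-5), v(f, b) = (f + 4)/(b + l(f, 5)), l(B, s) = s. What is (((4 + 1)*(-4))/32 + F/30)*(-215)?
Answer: -2795/216 ≈ -12.940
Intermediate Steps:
v(f, b) = (4 + f)/(5 + b) (v(f, b) = (f + 4)/(b + 5) = (4 + f)/(5 + b))
F = 185/9 (F = (-4 + (4 - 5)/(5 + 4))*(-5) = (-4 - 1/9)*(-5) = (-4 + (⅑)*(-1))*(-5) = (-4 - ⅑)*(-5) = -37/9*(-5) = 185/9 ≈ 20.556)
(((4 + 1)*(-4))/32 + F/30)*(-215) = (((4 + 1)*(-4))/32 + (185/9)/30)*(-215) = ((5*(-4))*(1/32) + (185/9)*(1/30))*(-215) = (-20*1/32 + 37/54)*(-215) = (-5/8 + 37/54)*(-215) = (13/216)*(-215) = -2795/216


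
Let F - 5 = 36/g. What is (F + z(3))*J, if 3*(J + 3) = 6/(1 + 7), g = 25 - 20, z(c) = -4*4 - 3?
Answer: 187/10 ≈ 18.700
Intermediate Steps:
z(c) = -19 (z(c) = -16 - 3 = -19)
g = 5
F = 61/5 (F = 5 + 36/5 = 61/5 ≈ 12.200)
J = -11/4 (J = -3 + (6/(1 + 7))/3 = -3 + (6/8)/3 = -3 + (6*(⅛))/3 = -3 + (⅓)*(¾) = -3 + ¼ = -11/4 ≈ -2.7500)
(F + z(3))*J = (61/5 - 19)*(-11/4) = -34/5*(-11/4) = 187/10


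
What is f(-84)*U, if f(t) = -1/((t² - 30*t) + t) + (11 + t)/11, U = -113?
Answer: 692927/924 ≈ 749.92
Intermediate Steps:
f(t) = 1 - 1/(t² - 29*t) + t/11 (f(t) = -1/(t² - 29*t) + (11 + t)*(1/11) = -1/(t² - 29*t) + (1 + t/11) = 1 - 1/(t² - 29*t) + t/11)
f(-84)*U = ((1/11)*(-11 + (-84)³ - 319*(-84) - 18*(-84)²)/(-84*(-29 - 84)))*(-113) = ((1/11)*(-1/84)*(-11 - 592704 + 26796 - 18*7056)/(-113))*(-113) = ((1/11)*(-1/84)*(-1/113)*(-11 - 592704 + 26796 - 127008))*(-113) = ((1/11)*(-1/84)*(-1/113)*(-692927))*(-113) = -692927/104412*(-113) = 692927/924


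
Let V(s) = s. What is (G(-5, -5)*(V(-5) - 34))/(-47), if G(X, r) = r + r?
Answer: -390/47 ≈ -8.2979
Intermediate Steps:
G(X, r) = 2*r
(G(-5, -5)*(V(-5) - 34))/(-47) = ((2*(-5))*(-5 - 34))/(-47) = -10*(-39)*(-1/47) = 390*(-1/47) = -390/47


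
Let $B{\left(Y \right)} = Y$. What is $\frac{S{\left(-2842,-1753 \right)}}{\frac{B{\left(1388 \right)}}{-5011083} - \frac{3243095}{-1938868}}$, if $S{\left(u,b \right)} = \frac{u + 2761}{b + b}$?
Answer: $\frac{393491053198782}{28484018559146053} \approx 0.013814$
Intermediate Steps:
$S{\left(u,b \right)} = \frac{2761 + u}{2 b}$
$\frac{S{\left(-2842,-1753 \right)}}{\frac{B{\left(1388 \right)}}{-5011083} - \frac{3243095}{-1938868}} = \frac{\frac{1}{2} \frac{1}{-1753} \left(2761 - 2842\right)}{\frac{1388}{-5011083} - \frac{3243095}{-1938868}} = \frac{\frac{1}{2} \left(- \frac{1}{1753}\right) \left(-81\right)}{1388 \left(- \frac{1}{5011083}\right) - - \frac{3243095}{1938868}} = \frac{81}{3506 \left(- \frac{1388}{5011083} + \frac{3243095}{1938868}\right)} = \frac{81}{3506 \cdot \frac{16248727073101}{9715828474044}} = \frac{81}{3506} \cdot \frac{9715828474044}{16248727073101} = \frac{393491053198782}{28484018559146053}$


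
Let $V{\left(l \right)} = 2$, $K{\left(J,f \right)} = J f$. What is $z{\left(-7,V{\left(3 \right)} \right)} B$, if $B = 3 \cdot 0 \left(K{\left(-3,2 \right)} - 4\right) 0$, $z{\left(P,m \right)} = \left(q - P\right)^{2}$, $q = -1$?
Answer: $0$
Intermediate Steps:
$z{\left(P,m \right)} = \left(-1 - P\right)^{2}$
$B = 0$ ($B = 3 \cdot 0 \left(\left(-3\right) 2 - 4\right) 0 = 3 \cdot 0 \left(-6 - 4\right) 0 = 3 \cdot 0 \left(-10\right) 0 = 3 \cdot 0 \cdot 0 = 0 \cdot 0 = 0$)
$z{\left(-7,V{\left(3 \right)} \right)} B = \left(1 - 7\right)^{2} \cdot 0 = \left(-6\right)^{2} \cdot 0 = 36 \cdot 0 = 0$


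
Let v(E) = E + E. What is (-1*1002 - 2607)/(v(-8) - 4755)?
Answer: 3609/4771 ≈ 0.75644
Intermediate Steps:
v(E) = 2*E
(-1*1002 - 2607)/(v(-8) - 4755) = (-1*1002 - 2607)/(2*(-8) - 4755) = (-1002 - 2607)/(-16 - 4755) = -3609/(-4771) = -3609*(-1/4771) = 3609/4771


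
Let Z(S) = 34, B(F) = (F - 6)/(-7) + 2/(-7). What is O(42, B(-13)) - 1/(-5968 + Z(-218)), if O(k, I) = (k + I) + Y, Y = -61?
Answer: -688337/41538 ≈ -16.571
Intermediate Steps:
B(F) = 4/7 - F/7 (B(F) = (-6 + F)*(-⅐) + 2*(-⅐) = (6/7 - F/7) - 2/7 = 4/7 - F/7)
O(k, I) = -61 + I + k (O(k, I) = (k + I) - 61 = (I + k) - 61 = -61 + I + k)
O(42, B(-13)) - 1/(-5968 + Z(-218)) = (-61 + (4/7 - ⅐*(-13)) + 42) - 1/(-5968 + 34) = (-61 + (4/7 + 13/7) + 42) - 1/(-5934) = (-61 + 17/7 + 42) - 1*(-1/5934) = -116/7 + 1/5934 = -688337/41538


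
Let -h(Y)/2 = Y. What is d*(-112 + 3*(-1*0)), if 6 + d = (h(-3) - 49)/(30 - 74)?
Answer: 6188/11 ≈ 562.54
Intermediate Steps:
h(Y) = -2*Y
d = -221/44 (d = -6 + (-2*(-3) - 49)/(30 - 74) = -6 + (6 - 49)/(-44) = -6 - 43*(-1/44) = -6 + 43/44 = -221/44 ≈ -5.0227)
d*(-112 + 3*(-1*0)) = -221*(-112 + 3*(-1*0))/44 = -221*(-112 + 3*0)/44 = -221*(-112 + 0)/44 = -221/44*(-112) = 6188/11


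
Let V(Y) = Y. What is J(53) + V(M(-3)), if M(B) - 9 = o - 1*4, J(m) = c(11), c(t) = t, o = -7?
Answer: 9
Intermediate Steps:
J(m) = 11
M(B) = -2 (M(B) = 9 + (-7 - 1*4) = 9 + (-7 - 4) = 9 - 11 = -2)
J(53) + V(M(-3)) = 11 - 2 = 9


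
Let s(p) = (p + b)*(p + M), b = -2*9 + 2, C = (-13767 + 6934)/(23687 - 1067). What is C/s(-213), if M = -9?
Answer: -6833/1149955560 ≈ -5.9420e-6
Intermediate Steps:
C = -6833/22620 ≈ -0.30208
b = -16 (b = -18 + 2 = -16)
s(p) = (-16 + p)*(-9 + p) (s(p) = (p - 16)*(p - 9) = (-16 + p)*(-9 + p))
C/s(-213) = -6833/(22620*(144 + (-213)**2 - 25*(-213))) = -6833/(22620*(144 + 45369 + 5325)) = -6833/22620/50838 = -6833/22620*1/50838 = -6833/1149955560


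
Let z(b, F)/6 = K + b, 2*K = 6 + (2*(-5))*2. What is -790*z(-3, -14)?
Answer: 47400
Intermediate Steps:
K = -7 (K = (6 + (2*(-5))*2)/2 = (6 - 10*2)/2 = (6 - 20)/2 = (½)*(-14) = -7)
z(b, F) = -42 + 6*b (z(b, F) = 6*(-7 + b) = -42 + 6*b)
-790*z(-3, -14) = -790*(-42 + 6*(-3)) = -790*(-42 - 18) = -790*(-60) = 47400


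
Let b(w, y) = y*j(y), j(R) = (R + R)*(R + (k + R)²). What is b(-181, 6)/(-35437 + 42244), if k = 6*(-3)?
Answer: 3600/2269 ≈ 1.5866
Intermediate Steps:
k = -18
j(R) = 2*R*(R + (-18 + R)²) (j(R) = (R + R)*(R + (-18 + R)²) = (2*R)*(R + (-18 + R)²) = 2*R*(R + (-18 + R)²))
b(w, y) = 2*y²*(y + (-18 + y)²) (b(w, y) = y*(2*y*(y + (-18 + y)²)) = 2*y²*(y + (-18 + y)²))
b(-181, 6)/(-35437 + 42244) = (2*6²*(6 + (-18 + 6)²))/(-35437 + 42244) = (2*36*(6 + (-12)²))/6807 = (2*36*(6 + 144))*(1/6807) = (2*36*150)*(1/6807) = 10800*(1/6807) = 3600/2269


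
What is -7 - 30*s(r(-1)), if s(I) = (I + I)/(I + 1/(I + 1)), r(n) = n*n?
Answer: -47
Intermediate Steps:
r(n) = n**2
s(I) = 2*I/(I + 1/(1 + I)) (s(I) = (2*I)/(I + 1/(1 + I)) = 2*I/(I + 1/(1 + I)))
-7 - 30*s(r(-1)) = -7 - 60*(-1)**2*(1 + (-1)**2)/(1 + (-1)**2 + ((-1)**2)**2) = -7 - 60*(1 + 1)/(1 + 1 + 1**2) = -7 - 60*2/(1 + 1 + 1) = -7 - 60*2/3 = -7 - 30*4/3 = -7 - 40 = -47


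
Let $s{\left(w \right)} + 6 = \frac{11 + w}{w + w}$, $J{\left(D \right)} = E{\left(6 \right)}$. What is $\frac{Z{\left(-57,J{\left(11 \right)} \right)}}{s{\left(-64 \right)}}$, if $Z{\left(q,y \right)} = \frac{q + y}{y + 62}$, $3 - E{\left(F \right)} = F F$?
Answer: $\frac{2304}{4147} \approx 0.55558$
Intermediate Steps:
$E{\left(F \right)} = 3 - F^{2}$ ($E{\left(F \right)} = 3 - F F = 3 - F^{2}$)
$J{\left(D \right)} = -33$ ($J{\left(D \right)} = 3 - 6^{2} = 3 - 36 = -33$)
$s{\left(w \right)} = -6 + \frac{11 + w}{2 w}$ ($s{\left(w \right)} = -6 + \frac{11 + w}{w + w} = -6 + \frac{11 + w}{2 w}$)
$Z{\left(q,y \right)} = \frac{q + y}{62 + y}$
$\frac{Z{\left(-57,J{\left(11 \right)} \right)}}{s{\left(-64 \right)}} = \frac{\frac{1}{62 - 33} \left(-57 - 33\right)}{\frac{11}{2} \frac{1}{-64} \left(1 - -64\right)} = \frac{\frac{1}{29} \left(-90\right)}{\frac{11}{2} \left(- \frac{1}{64}\right) \left(1 + 64\right)} = \frac{\frac{1}{29} \left(-90\right)}{\frac{11}{2} \left(- \frac{1}{64}\right) 65} = - \frac{90}{29 \left(- \frac{715}{128}\right)} = \left(- \frac{90}{29}\right) \left(- \frac{128}{715}\right) = \frac{2304}{4147}$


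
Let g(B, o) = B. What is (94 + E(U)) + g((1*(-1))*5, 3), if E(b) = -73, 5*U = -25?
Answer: 16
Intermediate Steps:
U = -5 (U = (⅕)*(-25) = -5)
(94 + E(U)) + g((1*(-1))*5, 3) = (94 - 73) + (1*(-1))*5 = 21 - 1*5 = 21 - 5 = 16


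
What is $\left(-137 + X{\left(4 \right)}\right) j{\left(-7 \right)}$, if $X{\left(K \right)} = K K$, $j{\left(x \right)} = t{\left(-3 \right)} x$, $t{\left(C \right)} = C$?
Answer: $-2541$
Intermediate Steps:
$j{\left(x \right)} = - 3 x$
$X{\left(K \right)} = K^{2}$
$\left(-137 + X{\left(4 \right)}\right) j{\left(-7 \right)} = \left(-137 + 4^{2}\right) \left(\left(-3\right) \left(-7\right)\right) = \left(-137 + 16\right) 21 = \left(-121\right) 21 = -2541$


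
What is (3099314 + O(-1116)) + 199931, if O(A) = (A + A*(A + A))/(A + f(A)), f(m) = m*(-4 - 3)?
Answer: 19797701/6 ≈ 3.2996e+6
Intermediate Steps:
f(m) = -7*m (f(m) = m*(-7) = -7*m)
O(A) = -(A + 2*A²)/(6*A) (O(A) = (A + A*(A + A))/(A - 7*A) = (A + A*(2*A))/((-6*A)) = (A + 2*A²)*(-1/(6*A)) = -(A + 2*A²)/(6*A))
(3099314 + O(-1116)) + 199931 = (3099314 + (-⅙ - ⅓*(-1116))) + 199931 = (3099314 + (-⅙ + 372)) + 199931 = (3099314 + 2231/6) + 199931 = 18598115/6 + 199931 = 19797701/6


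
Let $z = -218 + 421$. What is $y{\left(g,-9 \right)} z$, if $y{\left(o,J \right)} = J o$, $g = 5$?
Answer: $-9135$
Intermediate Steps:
$z = 203$
$y{\left(g,-9 \right)} z = \left(-9\right) 5 \cdot 203 = \left(-45\right) 203 = -9135$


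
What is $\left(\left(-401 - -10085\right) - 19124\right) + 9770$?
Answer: $330$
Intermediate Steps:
$\left(\left(-401 - -10085\right) - 19124\right) + 9770 = \left(\left(-401 + 10085\right) - 19124\right) + 9770 = \left(9684 - 19124\right) + 9770 = -9440 + 9770 = 330$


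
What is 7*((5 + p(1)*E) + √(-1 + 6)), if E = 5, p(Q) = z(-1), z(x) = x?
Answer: 7*√5 ≈ 15.652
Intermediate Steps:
p(Q) = -1
7*((5 + p(1)*E) + √(-1 + 6)) = 7*((5 - 1*5) + √(-1 + 6)) = 7*((5 - 5) + √5) = 7*(0 + √5) = 7*√5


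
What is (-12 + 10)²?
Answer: 4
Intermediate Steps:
(-12 + 10)² = (-2)² = 4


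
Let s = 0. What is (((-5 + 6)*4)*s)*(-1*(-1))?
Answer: 0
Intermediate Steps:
(((-5 + 6)*4)*s)*(-1*(-1)) = (((-5 + 6)*4)*0)*(-1*(-1)) = ((1*4)*0)*1 = (4*0)*1 = 0*1 = 0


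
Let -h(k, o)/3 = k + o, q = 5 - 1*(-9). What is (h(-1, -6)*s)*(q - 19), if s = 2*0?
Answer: 0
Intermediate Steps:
q = 14 (q = 5 + 9 = 14)
h(k, o) = -3*k - 3*o (h(k, o) = -3*(k + o) = -3*k - 3*o)
s = 0
(h(-1, -6)*s)*(q - 19) = ((-3*(-1) - 3*(-6))*0)*(14 - 19) = ((3 + 18)*0)*(-5) = (21*0)*(-5) = 0*(-5) = 0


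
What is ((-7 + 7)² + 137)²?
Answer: 18769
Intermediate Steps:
((-7 + 7)² + 137)² = (0² + 137)² = (0 + 137)² = 137² = 18769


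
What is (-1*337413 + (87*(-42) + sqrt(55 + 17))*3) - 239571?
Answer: -587946 + 18*sqrt(2) ≈ -5.8792e+5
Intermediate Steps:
(-1*337413 + (87*(-42) + sqrt(55 + 17))*3) - 239571 = (-337413 + (-3654 + sqrt(72))*3) - 239571 = (-337413 + (-3654 + 6*sqrt(2))*3) - 239571 = (-337413 + (-10962 + 18*sqrt(2))) - 239571 = (-348375 + 18*sqrt(2)) - 239571 = -587946 + 18*sqrt(2)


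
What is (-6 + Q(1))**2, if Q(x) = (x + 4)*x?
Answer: 1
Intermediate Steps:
Q(x) = x*(4 + x) (Q(x) = (4 + x)*x = x*(4 + x))
(-6 + Q(1))**2 = (-6 + 1*(4 + 1))**2 = (-6 + 1*5)**2 = (-6 + 5)**2 = (-1)**2 = 1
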